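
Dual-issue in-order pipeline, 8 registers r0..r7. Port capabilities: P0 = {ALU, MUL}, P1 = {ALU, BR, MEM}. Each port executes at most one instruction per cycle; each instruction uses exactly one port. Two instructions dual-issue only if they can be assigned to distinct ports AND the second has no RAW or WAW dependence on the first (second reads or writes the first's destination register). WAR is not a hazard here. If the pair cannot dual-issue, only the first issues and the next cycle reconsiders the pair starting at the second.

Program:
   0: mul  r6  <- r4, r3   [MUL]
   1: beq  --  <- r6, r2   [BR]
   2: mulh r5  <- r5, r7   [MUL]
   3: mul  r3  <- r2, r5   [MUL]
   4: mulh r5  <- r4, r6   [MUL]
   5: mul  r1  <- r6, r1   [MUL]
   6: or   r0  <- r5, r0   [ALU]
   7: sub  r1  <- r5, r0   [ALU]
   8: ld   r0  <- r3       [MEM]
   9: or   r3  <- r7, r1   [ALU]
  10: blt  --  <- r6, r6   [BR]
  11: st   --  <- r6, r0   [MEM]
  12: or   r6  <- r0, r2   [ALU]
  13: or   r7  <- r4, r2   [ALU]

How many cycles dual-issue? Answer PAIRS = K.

PAIRS = 5

t=0 i0:mul.MUL ; RAW r6
t=1 i1/i2:beq.BR+mulh.MUL ; dual
t=2 i3:mul.MUL ; no-port MUL/MUL
t=3 i4:mulh.MUL ; no-port MUL/MUL
t=4 i5/i6:mul.MUL+or.ALU ; dual
t=5 i7/i8:sub.ALU+ld.MEM ; dual
t=6 i9/i10:or.ALU+blt.BR ; dual
t=7 i11/i12:st.MEM+or.ALU ; dual
t=8 i13:or.ALU ; tail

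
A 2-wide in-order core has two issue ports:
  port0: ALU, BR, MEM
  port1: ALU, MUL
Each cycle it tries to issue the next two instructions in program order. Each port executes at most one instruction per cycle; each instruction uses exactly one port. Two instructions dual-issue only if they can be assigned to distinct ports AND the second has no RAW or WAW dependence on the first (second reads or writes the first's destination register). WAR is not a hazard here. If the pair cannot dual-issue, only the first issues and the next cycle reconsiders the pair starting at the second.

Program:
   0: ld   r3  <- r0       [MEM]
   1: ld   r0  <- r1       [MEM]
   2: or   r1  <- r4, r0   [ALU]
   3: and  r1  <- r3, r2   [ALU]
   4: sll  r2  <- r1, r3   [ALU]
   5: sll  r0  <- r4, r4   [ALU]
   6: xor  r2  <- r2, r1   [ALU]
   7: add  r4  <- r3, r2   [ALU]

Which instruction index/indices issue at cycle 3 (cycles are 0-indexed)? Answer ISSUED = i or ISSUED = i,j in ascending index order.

  cy0 -> i0 (ld) no-port MEM/MEM
  cy1 -> i1 (ld) RAW r0
  cy2 -> i2 (or) WAW r1
  cy3 -> i3 (and) RAW r1
  cy4 -> i4&i5 (sll+sll) pair
  cy5 -> i6 (xor) RAW r2
  cy6 -> i7 (add) tail

ISSUED = 3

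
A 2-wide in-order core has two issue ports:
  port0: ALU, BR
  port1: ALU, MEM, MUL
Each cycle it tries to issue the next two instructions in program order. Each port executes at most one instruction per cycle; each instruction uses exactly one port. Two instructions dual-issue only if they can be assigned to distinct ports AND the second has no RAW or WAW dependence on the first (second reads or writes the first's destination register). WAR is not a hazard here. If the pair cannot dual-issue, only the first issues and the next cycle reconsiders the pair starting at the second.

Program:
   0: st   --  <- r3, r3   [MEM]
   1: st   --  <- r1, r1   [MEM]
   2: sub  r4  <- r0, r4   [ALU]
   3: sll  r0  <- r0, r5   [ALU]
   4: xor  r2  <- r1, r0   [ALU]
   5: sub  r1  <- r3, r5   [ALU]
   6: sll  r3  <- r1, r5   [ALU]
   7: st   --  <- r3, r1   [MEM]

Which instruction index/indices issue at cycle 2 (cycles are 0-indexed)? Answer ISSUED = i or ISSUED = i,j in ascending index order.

ISSUED = 3

  cy0 -> i0 (st.MEM) no-port MEM/MEM
  cy1 -> i1/i2 (st.MEM;sub.ALU) 2-wide
  cy2 -> i3 (sll.ALU) RAW r0
  cy3 -> i4/i5 (xor.ALU;sub.ALU) 2-wide
  cy4 -> i6 (sll.ALU) RAW r3
  cy5 -> i7 (st.MEM) tail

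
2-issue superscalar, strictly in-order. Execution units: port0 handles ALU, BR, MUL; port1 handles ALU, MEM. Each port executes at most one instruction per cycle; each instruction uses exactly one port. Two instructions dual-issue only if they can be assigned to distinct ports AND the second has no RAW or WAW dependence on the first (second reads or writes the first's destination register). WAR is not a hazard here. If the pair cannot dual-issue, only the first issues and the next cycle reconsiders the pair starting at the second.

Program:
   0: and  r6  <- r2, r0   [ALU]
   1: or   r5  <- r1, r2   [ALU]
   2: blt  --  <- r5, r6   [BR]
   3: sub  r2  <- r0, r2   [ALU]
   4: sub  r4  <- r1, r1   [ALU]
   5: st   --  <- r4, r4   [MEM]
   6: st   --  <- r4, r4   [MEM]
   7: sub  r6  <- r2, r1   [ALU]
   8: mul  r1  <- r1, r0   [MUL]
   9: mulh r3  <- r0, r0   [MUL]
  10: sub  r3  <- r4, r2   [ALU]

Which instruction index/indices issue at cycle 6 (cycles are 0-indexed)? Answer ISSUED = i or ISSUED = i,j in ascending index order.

ISSUED = 9

c0: i0/i1 and+or  pair
c1: i2/i3 blt+sub  pair
c2: i4 sub  RAW r4
c3: i5 st  no-port MEM/MEM
c4: i6/i7 st+sub  pair
c5: i8 mul  no-port MUL/MUL
c6: i9 mulh  WAW r3
c7: i10 sub  tail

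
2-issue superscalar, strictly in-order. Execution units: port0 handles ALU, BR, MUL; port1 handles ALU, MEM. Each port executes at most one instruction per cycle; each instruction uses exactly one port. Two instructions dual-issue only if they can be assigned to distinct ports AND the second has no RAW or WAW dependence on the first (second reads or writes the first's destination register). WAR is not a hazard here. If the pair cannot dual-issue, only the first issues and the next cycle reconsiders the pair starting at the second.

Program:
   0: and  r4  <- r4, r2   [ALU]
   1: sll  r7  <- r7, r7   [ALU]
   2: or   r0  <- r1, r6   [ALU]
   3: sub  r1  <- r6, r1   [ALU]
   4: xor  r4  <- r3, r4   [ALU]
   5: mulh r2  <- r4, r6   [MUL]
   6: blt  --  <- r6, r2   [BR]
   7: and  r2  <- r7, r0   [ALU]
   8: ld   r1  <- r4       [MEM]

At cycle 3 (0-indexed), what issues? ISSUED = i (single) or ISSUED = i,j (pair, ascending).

ISSUED = 5

0. and+sll @i0&i1  | dual
1. or+sub @i2&i3  | dual
2. xor @i4  | RAW r4
3. mulh @i5  | no-port MUL/BR
4. blt+and @i6&i7  | dual
5. ld @i8  | tail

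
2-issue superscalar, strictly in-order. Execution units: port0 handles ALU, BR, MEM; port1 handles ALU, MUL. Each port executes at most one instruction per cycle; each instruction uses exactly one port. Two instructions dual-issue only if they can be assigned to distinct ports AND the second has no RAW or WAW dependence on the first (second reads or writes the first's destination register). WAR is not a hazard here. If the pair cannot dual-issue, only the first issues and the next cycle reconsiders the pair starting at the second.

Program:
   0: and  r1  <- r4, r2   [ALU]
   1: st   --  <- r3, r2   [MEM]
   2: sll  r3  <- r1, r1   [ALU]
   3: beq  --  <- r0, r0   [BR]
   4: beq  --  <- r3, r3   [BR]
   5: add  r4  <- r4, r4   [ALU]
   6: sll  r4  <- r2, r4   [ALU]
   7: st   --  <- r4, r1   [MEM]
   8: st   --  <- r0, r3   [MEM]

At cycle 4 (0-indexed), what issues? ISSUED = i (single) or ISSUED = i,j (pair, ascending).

0. and.ALU;st.MEM @i0,i1  | 2-wide
1. sll.ALU;beq.BR @i2,i3  | 2-wide
2. beq.BR;add.ALU @i4,i5  | 2-wide
3. sll.ALU @i6  | RAW r4
4. st.MEM @i7  | no-port MEM/MEM
5. st.MEM @i8  | tail

ISSUED = 7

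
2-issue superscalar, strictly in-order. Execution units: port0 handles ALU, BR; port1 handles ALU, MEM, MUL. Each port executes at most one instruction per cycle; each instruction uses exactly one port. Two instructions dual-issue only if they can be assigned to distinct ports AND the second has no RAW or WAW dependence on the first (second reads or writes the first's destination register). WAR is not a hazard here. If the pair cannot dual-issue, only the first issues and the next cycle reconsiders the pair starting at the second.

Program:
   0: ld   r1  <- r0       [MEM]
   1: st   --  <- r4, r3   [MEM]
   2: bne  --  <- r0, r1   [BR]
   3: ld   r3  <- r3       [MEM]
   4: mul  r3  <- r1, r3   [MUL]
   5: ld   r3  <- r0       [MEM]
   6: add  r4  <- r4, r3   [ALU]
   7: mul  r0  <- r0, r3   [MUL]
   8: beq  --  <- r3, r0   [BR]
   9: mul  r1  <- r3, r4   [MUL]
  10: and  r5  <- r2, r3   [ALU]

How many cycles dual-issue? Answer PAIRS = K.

PAIRS = 3

#0 head=0: ld i0 no-port MEM/MEM
#1 head=1: st+bne i1&i2 pair
#2 head=3: ld i3 no-port MEM/MUL
#3 head=4: mul i4 no-port MUL/MEM
#4 head=5: ld i5 RAW r3
#5 head=6: add+mul i6&i7 pair
#6 head=8: beq+mul i8&i9 pair
#7 head=10: and i10 tail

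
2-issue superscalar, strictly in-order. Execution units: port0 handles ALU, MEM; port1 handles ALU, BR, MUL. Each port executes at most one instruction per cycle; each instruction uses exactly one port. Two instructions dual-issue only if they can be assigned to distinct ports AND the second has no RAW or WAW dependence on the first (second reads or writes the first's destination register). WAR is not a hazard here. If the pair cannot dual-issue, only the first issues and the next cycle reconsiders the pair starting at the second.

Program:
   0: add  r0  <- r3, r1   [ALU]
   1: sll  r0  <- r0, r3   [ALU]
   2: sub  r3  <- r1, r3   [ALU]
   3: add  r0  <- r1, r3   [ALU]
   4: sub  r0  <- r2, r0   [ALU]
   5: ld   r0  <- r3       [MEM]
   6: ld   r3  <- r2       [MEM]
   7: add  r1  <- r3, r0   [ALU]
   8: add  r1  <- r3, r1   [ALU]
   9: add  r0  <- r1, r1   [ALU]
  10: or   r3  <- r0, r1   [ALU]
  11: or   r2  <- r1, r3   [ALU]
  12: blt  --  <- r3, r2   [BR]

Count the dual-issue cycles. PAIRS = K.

  cy0 -> i0 (add.ALU) RAW+WAW r0
  cy1 -> i1&i2 (sll.ALU;sub.ALU) pair
  cy2 -> i3 (add.ALU) RAW+WAW r0
  cy3 -> i4 (sub.ALU) WAW r0
  cy4 -> i5 (ld.MEM) no-port MEM/MEM
  cy5 -> i6 (ld.MEM) RAW r3
  cy6 -> i7 (add.ALU) RAW+WAW r1
  cy7 -> i8 (add.ALU) RAW r1
  cy8 -> i9 (add.ALU) RAW r0
  cy9 -> i10 (or.ALU) RAW r3
  cy10 -> i11 (or.ALU) RAW r2
  cy11 -> i12 (blt.BR) tail

PAIRS = 1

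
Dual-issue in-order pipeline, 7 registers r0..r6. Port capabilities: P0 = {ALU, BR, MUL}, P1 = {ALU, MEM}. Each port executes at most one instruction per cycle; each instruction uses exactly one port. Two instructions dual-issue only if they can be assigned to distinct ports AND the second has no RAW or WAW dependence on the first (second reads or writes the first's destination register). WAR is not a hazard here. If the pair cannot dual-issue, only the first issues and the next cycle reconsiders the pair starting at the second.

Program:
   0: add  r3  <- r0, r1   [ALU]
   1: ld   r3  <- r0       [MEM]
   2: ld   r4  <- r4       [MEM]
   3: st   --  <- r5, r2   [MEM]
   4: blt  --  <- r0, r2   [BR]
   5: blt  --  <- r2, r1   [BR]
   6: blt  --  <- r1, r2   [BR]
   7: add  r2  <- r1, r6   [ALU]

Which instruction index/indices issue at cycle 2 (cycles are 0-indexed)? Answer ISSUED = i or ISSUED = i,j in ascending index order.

c0: i0 add.ALU  WAW r3
c1: i1 ld.MEM  no-port MEM/MEM
c2: i2 ld.MEM  no-port MEM/MEM
c3: i3,i4 st.MEM blt.BR  pair
c4: i5 blt.BR  no-port BR/BR
c5: i6,i7 blt.BR add.ALU  pair

ISSUED = 2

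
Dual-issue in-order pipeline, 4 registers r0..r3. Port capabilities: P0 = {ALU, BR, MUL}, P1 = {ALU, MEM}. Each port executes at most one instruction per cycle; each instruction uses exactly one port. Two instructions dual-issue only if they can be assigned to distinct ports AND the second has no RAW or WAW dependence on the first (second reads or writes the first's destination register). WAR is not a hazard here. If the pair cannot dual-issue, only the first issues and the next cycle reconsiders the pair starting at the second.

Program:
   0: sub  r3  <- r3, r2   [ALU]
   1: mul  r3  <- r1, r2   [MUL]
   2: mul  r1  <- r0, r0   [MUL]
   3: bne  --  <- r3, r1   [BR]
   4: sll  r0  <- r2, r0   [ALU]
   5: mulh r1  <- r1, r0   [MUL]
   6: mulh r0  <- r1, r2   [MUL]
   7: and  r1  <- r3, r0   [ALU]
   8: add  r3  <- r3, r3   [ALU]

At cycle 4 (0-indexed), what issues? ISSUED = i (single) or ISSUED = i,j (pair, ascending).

ISSUED = 5

  cy0 -> i0 (sub.ALU) WAW r3
  cy1 -> i1 (mul.MUL) no-port MUL/MUL
  cy2 -> i2 (mul.MUL) no-port MUL/BR
  cy3 -> i3+i4 (bne.BR/sll.ALU) dual
  cy4 -> i5 (mulh.MUL) no-port MUL/MUL
  cy5 -> i6 (mulh.MUL) RAW r0
  cy6 -> i7+i8 (and.ALU/add.ALU) dual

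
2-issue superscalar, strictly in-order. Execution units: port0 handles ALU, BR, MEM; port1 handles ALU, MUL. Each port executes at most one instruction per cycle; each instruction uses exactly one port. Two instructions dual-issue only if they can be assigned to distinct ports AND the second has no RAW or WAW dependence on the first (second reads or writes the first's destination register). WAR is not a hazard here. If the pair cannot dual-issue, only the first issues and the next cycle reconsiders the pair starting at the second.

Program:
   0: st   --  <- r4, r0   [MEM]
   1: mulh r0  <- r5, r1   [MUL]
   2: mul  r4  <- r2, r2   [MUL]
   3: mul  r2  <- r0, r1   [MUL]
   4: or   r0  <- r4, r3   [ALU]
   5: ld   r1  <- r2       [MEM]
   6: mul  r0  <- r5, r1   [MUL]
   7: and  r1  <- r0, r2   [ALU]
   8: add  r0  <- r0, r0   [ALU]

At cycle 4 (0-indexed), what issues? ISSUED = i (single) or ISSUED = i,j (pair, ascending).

ISSUED = 6

c0: i0,i1 st/mulh  2-wide
c1: i2 mul  no-port MUL/MUL
c2: i3,i4 mul/or  2-wide
c3: i5 ld  RAW r1
c4: i6 mul  RAW r0
c5: i7,i8 and/add  2-wide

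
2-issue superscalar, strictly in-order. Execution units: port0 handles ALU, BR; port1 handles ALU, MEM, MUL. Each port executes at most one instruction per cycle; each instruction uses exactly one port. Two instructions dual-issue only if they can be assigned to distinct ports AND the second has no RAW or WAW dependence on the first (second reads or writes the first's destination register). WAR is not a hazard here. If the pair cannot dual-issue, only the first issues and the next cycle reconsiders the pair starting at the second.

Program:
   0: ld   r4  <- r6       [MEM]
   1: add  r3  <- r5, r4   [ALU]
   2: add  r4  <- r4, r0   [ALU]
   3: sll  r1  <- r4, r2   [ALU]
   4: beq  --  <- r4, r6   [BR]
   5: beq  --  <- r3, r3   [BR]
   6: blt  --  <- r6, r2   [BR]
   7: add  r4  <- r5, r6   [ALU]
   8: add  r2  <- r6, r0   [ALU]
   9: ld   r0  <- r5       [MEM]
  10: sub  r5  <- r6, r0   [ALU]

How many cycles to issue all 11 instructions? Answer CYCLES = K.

c0: i0 ld.MEM  RAW r4
c1: i1&i2 add.ALU add.ALU  2-wide
c2: i3&i4 sll.ALU beq.BR  2-wide
c3: i5 beq.BR  no-port BR/BR
c4: i6&i7 blt.BR add.ALU  2-wide
c5: i8&i9 add.ALU ld.MEM  2-wide
c6: i10 sub.ALU  tail

CYCLES = 7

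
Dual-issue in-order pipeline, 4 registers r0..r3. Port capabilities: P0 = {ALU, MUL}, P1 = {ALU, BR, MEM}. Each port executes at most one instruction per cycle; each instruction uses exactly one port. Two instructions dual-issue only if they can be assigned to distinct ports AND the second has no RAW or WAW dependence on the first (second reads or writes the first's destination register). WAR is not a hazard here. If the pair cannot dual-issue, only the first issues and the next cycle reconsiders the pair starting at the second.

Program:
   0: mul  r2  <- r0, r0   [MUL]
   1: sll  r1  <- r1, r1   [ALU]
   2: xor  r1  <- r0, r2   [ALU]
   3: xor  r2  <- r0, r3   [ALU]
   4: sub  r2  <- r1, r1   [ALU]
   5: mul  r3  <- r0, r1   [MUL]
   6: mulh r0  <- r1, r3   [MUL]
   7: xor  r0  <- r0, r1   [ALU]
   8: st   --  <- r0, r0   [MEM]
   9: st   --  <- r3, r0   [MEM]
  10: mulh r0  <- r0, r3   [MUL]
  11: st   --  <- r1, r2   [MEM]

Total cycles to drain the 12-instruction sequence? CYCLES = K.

0. mul/sll @i0,i1  | 2-wide
1. xor/xor @i2,i3  | 2-wide
2. sub/mul @i4,i5  | 2-wide
3. mulh @i6  | RAW+WAW r0
4. xor @i7  | RAW r0
5. st @i8  | no-port MEM/MEM
6. st/mulh @i9,i10  | 2-wide
7. st @i11  | tail

CYCLES = 8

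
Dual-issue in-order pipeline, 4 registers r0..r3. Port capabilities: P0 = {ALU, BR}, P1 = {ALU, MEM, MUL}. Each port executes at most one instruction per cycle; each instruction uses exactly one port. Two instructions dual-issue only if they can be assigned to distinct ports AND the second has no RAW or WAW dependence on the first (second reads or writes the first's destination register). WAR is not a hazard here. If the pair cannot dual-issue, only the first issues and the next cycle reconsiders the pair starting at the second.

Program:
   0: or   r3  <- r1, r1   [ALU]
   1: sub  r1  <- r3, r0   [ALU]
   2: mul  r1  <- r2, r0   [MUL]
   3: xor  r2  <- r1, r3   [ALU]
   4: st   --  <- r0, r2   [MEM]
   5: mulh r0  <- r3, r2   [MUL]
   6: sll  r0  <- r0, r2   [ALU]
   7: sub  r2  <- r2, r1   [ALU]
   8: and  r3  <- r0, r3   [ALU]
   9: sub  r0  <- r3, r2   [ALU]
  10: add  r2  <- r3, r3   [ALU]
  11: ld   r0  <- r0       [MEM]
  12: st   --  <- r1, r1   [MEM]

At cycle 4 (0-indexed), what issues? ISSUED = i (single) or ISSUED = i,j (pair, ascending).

#0 head=0: or i0 RAW r3
#1 head=1: sub i1 WAW r1
#2 head=2: mul i2 RAW r1
#3 head=3: xor i3 RAW r2
#4 head=4: st i4 no-port MEM/MUL
#5 head=5: mulh i5 RAW+WAW r0
#6 head=6: sll/sub i6,i7 pair
#7 head=8: and i8 RAW r3
#8 head=9: sub/add i9,i10 pair
#9 head=11: ld i11 no-port MEM/MEM
#10 head=12: st i12 tail

ISSUED = 4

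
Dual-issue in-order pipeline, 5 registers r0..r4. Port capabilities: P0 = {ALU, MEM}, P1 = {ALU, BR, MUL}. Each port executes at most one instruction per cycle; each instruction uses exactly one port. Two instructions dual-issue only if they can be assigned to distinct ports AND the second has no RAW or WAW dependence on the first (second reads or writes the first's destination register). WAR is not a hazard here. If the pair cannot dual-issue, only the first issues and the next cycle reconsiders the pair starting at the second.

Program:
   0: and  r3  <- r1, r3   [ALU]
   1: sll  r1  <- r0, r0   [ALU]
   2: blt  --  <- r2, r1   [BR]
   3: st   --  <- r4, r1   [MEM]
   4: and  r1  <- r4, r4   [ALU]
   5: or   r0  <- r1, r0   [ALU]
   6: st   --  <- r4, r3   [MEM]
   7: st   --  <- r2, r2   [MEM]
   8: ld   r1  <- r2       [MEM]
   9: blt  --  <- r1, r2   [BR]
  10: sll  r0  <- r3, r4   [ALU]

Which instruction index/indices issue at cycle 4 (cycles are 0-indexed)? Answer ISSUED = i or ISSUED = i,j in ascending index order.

ISSUED = 7

t=0 i0,i1:and.ALU/sll.ALU ; dual
t=1 i2,i3:blt.BR/st.MEM ; dual
t=2 i4:and.ALU ; RAW r1
t=3 i5,i6:or.ALU/st.MEM ; dual
t=4 i7:st.MEM ; no-port MEM/MEM
t=5 i8:ld.MEM ; RAW r1
t=6 i9,i10:blt.BR/sll.ALU ; dual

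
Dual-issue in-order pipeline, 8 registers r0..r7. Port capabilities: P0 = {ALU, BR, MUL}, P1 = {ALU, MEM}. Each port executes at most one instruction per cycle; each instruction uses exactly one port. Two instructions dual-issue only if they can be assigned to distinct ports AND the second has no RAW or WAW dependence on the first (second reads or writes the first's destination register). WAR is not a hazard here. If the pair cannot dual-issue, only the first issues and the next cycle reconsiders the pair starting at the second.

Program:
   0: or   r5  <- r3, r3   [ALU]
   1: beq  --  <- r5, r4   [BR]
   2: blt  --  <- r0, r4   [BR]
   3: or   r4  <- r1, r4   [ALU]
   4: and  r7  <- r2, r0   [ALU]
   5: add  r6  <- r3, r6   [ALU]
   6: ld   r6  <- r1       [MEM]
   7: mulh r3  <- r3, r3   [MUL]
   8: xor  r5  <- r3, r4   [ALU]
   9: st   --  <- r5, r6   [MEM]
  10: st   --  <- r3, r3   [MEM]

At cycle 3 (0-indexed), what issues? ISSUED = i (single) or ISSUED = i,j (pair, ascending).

ISSUED = 4,5

#0 head=0: or.ALU i0 RAW r5
#1 head=1: beq.BR i1 no-port BR/BR
#2 head=2: blt.BR/or.ALU i2,i3 2-wide
#3 head=4: and.ALU/add.ALU i4,i5 2-wide
#4 head=6: ld.MEM/mulh.MUL i6,i7 2-wide
#5 head=8: xor.ALU i8 RAW r5
#6 head=9: st.MEM i9 no-port MEM/MEM
#7 head=10: st.MEM i10 tail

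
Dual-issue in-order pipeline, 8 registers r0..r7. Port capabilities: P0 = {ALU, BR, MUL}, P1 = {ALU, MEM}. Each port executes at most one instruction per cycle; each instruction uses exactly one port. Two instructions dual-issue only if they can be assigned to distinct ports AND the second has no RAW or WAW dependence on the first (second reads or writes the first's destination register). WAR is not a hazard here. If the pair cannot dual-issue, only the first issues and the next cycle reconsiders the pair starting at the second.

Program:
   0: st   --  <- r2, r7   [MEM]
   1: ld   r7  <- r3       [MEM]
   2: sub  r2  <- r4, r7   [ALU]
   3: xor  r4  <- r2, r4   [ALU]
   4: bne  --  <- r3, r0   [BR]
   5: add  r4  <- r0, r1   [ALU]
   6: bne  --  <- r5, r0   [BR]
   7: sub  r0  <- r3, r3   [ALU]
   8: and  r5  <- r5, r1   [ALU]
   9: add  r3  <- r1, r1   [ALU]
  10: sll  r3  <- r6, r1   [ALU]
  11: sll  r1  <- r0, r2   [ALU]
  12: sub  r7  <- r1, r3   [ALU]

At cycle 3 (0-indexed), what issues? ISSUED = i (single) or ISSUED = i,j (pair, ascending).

0. st.MEM @i0  | no-port MEM/MEM
1. ld.MEM @i1  | RAW r7
2. sub.ALU @i2  | RAW r2
3. xor.ALU;bne.BR @i3/i4  | dual
4. add.ALU;bne.BR @i5/i6  | dual
5. sub.ALU;and.ALU @i7/i8  | dual
6. add.ALU @i9  | WAW r3
7. sll.ALU;sll.ALU @i10/i11  | dual
8. sub.ALU @i12  | tail

ISSUED = 3,4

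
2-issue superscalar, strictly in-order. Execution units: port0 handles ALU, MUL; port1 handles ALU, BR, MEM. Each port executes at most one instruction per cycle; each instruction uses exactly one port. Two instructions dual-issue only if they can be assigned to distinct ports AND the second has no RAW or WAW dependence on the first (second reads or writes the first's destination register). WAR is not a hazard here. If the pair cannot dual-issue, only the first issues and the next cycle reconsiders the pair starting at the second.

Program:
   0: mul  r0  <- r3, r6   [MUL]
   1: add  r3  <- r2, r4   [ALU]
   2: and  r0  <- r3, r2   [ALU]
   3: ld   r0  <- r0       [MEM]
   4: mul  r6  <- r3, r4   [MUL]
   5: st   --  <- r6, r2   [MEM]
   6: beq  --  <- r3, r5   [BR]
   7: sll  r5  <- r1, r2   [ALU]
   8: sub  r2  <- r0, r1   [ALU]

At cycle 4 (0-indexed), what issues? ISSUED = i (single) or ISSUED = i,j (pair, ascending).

ISSUED = 6,7

[0] i0,i1  mul.MUL;add.ALU  -- 2-wide
[1] i2  and.ALU  -- RAW+WAW r0
[2] i3,i4  ld.MEM;mul.MUL  -- 2-wide
[3] i5  st.MEM  -- no-port MEM/BR
[4] i6,i7  beq.BR;sll.ALU  -- 2-wide
[5] i8  sub.ALU  -- tail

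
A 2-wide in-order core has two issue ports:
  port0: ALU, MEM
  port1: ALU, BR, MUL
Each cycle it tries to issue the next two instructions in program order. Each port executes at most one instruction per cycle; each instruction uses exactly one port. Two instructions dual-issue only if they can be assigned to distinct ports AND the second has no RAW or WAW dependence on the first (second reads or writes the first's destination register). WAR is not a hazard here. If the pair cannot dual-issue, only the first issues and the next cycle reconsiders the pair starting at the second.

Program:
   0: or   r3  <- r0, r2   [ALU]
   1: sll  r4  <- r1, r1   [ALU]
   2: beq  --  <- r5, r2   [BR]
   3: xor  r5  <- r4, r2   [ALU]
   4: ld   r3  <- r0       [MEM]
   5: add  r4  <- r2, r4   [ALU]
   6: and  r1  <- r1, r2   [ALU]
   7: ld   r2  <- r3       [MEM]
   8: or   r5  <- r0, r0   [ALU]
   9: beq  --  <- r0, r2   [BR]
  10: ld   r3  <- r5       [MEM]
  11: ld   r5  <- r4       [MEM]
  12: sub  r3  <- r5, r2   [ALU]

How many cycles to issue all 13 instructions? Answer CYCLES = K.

c0: i0&i1 or.ALU sll.ALU  2-wide
c1: i2&i3 beq.BR xor.ALU  2-wide
c2: i4&i5 ld.MEM add.ALU  2-wide
c3: i6&i7 and.ALU ld.MEM  2-wide
c4: i8&i9 or.ALU beq.BR  2-wide
c5: i10 ld.MEM  no-port MEM/MEM
c6: i11 ld.MEM  RAW r5
c7: i12 sub.ALU  tail

CYCLES = 8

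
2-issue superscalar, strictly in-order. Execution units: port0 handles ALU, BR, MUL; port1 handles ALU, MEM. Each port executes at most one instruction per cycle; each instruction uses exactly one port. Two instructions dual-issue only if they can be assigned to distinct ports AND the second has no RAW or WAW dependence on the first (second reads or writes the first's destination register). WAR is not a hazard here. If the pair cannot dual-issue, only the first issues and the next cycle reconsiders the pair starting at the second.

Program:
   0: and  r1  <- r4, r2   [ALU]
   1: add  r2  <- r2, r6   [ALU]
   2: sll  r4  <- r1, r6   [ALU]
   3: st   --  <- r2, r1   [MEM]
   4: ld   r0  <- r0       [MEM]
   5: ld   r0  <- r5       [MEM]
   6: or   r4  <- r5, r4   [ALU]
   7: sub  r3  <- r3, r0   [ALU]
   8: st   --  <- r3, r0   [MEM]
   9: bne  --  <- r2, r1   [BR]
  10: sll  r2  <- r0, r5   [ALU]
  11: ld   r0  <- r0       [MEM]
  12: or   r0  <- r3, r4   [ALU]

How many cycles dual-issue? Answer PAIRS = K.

PAIRS = 5

0. and/add @i0,i1  | dual
1. sll/st @i2,i3  | dual
2. ld @i4  | no-port MEM/MEM
3. ld/or @i5,i6  | dual
4. sub @i7  | RAW r3
5. st/bne @i8,i9  | dual
6. sll/ld @i10,i11  | dual
7. or @i12  | tail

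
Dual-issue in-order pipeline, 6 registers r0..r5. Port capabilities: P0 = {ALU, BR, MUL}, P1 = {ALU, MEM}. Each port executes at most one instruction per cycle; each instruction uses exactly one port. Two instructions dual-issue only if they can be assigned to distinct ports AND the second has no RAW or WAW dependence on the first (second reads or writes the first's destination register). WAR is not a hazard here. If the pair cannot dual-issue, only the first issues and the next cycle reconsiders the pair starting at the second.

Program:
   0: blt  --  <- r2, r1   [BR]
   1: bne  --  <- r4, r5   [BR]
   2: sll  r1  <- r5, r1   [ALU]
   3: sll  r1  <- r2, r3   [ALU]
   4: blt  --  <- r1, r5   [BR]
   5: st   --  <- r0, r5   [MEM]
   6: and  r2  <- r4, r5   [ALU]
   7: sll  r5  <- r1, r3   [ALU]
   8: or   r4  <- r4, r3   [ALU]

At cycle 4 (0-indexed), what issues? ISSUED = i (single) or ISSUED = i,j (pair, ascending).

ISSUED = 6,7

[0] i0  blt  -- no-port BR/BR
[1] i1,i2  bne sll  -- dual
[2] i3  sll  -- RAW r1
[3] i4,i5  blt st  -- dual
[4] i6,i7  and sll  -- dual
[5] i8  or  -- tail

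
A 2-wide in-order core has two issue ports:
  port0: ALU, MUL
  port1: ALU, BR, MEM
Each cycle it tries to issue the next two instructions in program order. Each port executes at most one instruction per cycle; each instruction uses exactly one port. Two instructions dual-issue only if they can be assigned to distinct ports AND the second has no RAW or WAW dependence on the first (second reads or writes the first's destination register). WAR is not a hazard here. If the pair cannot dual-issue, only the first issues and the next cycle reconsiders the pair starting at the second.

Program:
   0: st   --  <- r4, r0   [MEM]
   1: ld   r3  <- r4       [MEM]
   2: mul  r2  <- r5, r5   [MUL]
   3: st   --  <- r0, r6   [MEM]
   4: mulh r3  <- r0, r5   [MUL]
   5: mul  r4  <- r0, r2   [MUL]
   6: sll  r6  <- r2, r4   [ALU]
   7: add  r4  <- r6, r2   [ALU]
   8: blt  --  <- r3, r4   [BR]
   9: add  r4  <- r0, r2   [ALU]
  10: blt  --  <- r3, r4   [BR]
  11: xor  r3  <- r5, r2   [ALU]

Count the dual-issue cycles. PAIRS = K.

#0 head=0: st i0 no-port MEM/MEM
#1 head=1: ld+mul i1/i2 pair
#2 head=3: st+mulh i3/i4 pair
#3 head=5: mul i5 RAW r4
#4 head=6: sll i6 RAW r6
#5 head=7: add i7 RAW r4
#6 head=8: blt+add i8/i9 pair
#7 head=10: blt+xor i10/i11 pair

PAIRS = 4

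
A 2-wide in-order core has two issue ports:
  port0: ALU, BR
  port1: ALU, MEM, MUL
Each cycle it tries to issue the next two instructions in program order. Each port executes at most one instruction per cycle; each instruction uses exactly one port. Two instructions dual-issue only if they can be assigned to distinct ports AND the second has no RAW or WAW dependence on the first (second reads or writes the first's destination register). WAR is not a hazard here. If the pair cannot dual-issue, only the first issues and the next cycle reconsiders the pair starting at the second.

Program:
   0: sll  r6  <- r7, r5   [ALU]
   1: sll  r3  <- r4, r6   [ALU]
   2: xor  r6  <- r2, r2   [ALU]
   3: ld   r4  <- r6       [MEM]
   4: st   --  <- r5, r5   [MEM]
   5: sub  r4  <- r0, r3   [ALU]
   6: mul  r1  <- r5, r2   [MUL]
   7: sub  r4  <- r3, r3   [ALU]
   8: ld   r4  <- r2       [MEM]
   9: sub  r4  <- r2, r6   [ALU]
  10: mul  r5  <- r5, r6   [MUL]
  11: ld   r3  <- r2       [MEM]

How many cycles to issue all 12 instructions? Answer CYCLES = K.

#0 head=0: sll.ALU i0 RAW r6
#1 head=1: sll.ALU+xor.ALU i1/i2 2-wide
#2 head=3: ld.MEM i3 no-port MEM/MEM
#3 head=4: st.MEM+sub.ALU i4/i5 2-wide
#4 head=6: mul.MUL+sub.ALU i6/i7 2-wide
#5 head=8: ld.MEM i8 WAW r4
#6 head=9: sub.ALU+mul.MUL i9/i10 2-wide
#7 head=11: ld.MEM i11 tail

CYCLES = 8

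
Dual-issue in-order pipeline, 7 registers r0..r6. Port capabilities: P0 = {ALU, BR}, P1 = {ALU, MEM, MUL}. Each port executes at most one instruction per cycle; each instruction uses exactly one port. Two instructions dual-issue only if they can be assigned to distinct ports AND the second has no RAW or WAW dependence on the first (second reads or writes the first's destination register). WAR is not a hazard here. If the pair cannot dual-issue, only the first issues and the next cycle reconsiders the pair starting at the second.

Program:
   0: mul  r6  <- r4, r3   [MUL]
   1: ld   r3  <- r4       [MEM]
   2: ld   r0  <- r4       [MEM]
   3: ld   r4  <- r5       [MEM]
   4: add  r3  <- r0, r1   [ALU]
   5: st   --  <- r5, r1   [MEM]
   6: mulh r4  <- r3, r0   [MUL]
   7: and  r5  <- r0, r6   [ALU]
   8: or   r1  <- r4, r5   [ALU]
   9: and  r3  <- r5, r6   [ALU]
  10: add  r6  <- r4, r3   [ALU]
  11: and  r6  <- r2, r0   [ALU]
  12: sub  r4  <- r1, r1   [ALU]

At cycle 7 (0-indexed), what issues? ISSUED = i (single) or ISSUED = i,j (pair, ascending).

  cy0 -> i0 (mul) no-port MUL/MEM
  cy1 -> i1 (ld) no-port MEM/MEM
  cy2 -> i2 (ld) no-port MEM/MEM
  cy3 -> i3+i4 (ld+add) pair
  cy4 -> i5 (st) no-port MEM/MUL
  cy5 -> i6+i7 (mulh+and) pair
  cy6 -> i8+i9 (or+and) pair
  cy7 -> i10 (add) WAW r6
  cy8 -> i11+i12 (and+sub) pair

ISSUED = 10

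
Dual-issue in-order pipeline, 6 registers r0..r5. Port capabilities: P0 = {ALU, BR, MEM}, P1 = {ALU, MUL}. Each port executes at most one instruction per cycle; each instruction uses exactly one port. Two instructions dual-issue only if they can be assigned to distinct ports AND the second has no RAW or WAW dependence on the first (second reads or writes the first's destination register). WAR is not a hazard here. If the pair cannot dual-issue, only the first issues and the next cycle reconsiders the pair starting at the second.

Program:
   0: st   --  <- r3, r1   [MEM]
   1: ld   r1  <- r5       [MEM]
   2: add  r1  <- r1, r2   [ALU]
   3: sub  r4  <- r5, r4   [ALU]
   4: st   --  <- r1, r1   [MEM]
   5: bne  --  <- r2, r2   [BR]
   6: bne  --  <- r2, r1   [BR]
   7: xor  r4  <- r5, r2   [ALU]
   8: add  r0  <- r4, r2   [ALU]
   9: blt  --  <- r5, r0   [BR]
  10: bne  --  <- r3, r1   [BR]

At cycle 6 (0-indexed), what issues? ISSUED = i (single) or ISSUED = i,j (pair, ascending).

  cy0 -> i0 (st.MEM) no-port MEM/MEM
  cy1 -> i1 (ld.MEM) RAW+WAW r1
  cy2 -> i2&i3 (add.ALU;sub.ALU) 2-wide
  cy3 -> i4 (st.MEM) no-port MEM/BR
  cy4 -> i5 (bne.BR) no-port BR/BR
  cy5 -> i6&i7 (bne.BR;xor.ALU) 2-wide
  cy6 -> i8 (add.ALU) RAW r0
  cy7 -> i9 (blt.BR) no-port BR/BR
  cy8 -> i10 (bne.BR) tail

ISSUED = 8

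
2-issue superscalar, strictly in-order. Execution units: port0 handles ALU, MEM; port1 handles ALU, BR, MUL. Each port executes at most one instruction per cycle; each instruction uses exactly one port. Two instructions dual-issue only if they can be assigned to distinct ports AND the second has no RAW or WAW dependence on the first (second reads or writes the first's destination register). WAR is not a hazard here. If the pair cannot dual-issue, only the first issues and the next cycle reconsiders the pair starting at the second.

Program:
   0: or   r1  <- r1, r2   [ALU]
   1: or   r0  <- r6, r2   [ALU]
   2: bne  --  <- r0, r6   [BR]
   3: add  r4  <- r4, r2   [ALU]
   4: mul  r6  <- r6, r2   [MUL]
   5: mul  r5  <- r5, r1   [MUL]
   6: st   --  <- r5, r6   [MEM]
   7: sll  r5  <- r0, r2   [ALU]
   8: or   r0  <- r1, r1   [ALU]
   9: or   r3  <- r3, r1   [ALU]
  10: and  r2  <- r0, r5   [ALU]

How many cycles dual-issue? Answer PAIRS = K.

#0 head=0: or+or i0&i1 2-wide
#1 head=2: bne+add i2&i3 2-wide
#2 head=4: mul i4 no-port MUL/MUL
#3 head=5: mul i5 RAW r5
#4 head=6: st+sll i6&i7 2-wide
#5 head=8: or+or i8&i9 2-wide
#6 head=10: and i10 tail

PAIRS = 4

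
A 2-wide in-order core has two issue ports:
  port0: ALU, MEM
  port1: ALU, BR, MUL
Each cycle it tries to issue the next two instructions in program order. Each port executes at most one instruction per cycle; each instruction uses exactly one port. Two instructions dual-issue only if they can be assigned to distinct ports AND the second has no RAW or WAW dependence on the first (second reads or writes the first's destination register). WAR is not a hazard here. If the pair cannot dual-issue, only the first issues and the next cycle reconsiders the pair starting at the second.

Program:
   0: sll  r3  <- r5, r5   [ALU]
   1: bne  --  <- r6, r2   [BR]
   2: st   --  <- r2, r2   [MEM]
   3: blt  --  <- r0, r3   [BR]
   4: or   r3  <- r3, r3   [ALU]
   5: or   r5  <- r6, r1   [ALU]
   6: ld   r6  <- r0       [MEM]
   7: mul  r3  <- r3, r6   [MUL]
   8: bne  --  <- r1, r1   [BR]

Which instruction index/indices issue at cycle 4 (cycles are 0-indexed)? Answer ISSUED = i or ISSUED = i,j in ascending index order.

ISSUED = 7

[0] i0/i1  sll/bne  -- dual
[1] i2/i3  st/blt  -- dual
[2] i4/i5  or/or  -- dual
[3] i6  ld  -- RAW r6
[4] i7  mul  -- no-port MUL/BR
[5] i8  bne  -- tail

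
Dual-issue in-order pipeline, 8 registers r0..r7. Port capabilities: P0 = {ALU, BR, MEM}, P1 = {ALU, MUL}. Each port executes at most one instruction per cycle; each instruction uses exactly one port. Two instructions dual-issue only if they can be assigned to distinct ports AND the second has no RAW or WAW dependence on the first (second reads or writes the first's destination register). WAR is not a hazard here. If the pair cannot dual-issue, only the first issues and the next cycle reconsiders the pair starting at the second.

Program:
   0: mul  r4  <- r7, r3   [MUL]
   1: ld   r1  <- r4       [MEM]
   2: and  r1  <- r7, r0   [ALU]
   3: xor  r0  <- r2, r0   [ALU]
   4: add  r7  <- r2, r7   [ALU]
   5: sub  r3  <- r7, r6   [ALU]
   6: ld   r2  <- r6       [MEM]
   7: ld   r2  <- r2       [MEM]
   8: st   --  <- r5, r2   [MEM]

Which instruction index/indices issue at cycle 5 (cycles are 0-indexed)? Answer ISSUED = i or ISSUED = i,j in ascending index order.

ISSUED = 7

  cy0 -> i0 (mul.MUL) RAW r4
  cy1 -> i1 (ld.MEM) WAW r1
  cy2 -> i2+i3 (and.ALU;xor.ALU) pair
  cy3 -> i4 (add.ALU) RAW r7
  cy4 -> i5+i6 (sub.ALU;ld.MEM) pair
  cy5 -> i7 (ld.MEM) no-port MEM/MEM
  cy6 -> i8 (st.MEM) tail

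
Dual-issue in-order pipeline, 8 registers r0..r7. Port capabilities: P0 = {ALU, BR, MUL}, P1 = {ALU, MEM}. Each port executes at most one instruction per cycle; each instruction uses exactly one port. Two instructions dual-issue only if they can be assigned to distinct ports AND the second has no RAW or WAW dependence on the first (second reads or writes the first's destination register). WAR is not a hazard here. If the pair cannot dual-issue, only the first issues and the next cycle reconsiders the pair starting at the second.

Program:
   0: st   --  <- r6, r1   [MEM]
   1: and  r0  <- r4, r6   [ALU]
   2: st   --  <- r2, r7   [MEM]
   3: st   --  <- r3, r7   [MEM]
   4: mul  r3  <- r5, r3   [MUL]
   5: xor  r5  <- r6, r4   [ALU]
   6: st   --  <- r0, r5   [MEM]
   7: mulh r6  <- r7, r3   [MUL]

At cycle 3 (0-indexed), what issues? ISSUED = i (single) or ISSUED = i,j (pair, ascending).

#0 head=0: st/and i0+i1 2-wide
#1 head=2: st i2 no-port MEM/MEM
#2 head=3: st/mul i3+i4 2-wide
#3 head=5: xor i5 RAW r5
#4 head=6: st/mulh i6+i7 2-wide

ISSUED = 5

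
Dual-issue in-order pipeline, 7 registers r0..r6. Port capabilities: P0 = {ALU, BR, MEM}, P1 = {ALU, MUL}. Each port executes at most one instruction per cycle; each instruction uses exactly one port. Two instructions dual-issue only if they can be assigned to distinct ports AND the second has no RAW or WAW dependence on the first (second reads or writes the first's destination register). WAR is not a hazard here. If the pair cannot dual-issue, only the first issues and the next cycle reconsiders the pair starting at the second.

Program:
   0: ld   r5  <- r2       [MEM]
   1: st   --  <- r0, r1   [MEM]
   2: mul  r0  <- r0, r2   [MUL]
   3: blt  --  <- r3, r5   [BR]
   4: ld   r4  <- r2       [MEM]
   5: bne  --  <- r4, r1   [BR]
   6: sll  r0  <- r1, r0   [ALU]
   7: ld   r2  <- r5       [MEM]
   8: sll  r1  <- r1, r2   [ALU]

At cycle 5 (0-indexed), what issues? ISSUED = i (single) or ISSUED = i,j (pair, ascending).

t=0 i0:ld.MEM ; no-port MEM/MEM
t=1 i1+i2:st.MEM+mul.MUL ; 2-wide
t=2 i3:blt.BR ; no-port BR/MEM
t=3 i4:ld.MEM ; no-port MEM/BR
t=4 i5+i6:bne.BR+sll.ALU ; 2-wide
t=5 i7:ld.MEM ; RAW r2
t=6 i8:sll.ALU ; tail

ISSUED = 7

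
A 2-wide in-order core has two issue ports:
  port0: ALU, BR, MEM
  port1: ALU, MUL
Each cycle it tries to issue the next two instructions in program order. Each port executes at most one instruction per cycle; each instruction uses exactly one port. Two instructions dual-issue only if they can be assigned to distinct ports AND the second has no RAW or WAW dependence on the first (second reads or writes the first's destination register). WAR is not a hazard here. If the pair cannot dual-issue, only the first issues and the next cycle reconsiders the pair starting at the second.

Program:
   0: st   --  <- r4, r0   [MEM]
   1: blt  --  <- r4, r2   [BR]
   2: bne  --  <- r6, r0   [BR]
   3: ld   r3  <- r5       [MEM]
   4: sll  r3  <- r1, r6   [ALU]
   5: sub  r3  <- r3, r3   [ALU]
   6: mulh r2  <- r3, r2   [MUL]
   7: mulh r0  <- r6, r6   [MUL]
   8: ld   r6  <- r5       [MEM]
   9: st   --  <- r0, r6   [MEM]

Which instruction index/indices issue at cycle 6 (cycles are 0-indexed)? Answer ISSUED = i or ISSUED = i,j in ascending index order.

  cy0 -> i0 (st) no-port MEM/BR
  cy1 -> i1 (blt) no-port BR/BR
  cy2 -> i2 (bne) no-port BR/MEM
  cy3 -> i3 (ld) WAW r3
  cy4 -> i4 (sll) RAW+WAW r3
  cy5 -> i5 (sub) RAW r3
  cy6 -> i6 (mulh) no-port MUL/MUL
  cy7 -> i7/i8 (mulh+ld) 2-wide
  cy8 -> i9 (st) tail

ISSUED = 6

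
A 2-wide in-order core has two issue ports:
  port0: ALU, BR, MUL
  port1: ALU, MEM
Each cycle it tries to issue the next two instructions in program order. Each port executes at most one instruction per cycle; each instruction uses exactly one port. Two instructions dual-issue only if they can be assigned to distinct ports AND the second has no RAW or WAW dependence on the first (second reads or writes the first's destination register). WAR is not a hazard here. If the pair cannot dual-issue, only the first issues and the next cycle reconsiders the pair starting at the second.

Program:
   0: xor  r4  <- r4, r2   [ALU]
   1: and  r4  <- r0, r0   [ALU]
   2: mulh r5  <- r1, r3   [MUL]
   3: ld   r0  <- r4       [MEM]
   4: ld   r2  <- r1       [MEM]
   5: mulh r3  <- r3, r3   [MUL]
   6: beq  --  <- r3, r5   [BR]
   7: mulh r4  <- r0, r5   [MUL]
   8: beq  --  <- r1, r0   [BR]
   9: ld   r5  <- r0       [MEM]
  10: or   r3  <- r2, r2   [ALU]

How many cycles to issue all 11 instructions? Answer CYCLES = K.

c0: i0 xor  WAW r4
c1: i1,i2 and mulh  pair
c2: i3 ld  no-port MEM/MEM
c3: i4,i5 ld mulh  pair
c4: i6 beq  no-port BR/MUL
c5: i7 mulh  no-port MUL/BR
c6: i8,i9 beq ld  pair
c7: i10 or  tail

CYCLES = 8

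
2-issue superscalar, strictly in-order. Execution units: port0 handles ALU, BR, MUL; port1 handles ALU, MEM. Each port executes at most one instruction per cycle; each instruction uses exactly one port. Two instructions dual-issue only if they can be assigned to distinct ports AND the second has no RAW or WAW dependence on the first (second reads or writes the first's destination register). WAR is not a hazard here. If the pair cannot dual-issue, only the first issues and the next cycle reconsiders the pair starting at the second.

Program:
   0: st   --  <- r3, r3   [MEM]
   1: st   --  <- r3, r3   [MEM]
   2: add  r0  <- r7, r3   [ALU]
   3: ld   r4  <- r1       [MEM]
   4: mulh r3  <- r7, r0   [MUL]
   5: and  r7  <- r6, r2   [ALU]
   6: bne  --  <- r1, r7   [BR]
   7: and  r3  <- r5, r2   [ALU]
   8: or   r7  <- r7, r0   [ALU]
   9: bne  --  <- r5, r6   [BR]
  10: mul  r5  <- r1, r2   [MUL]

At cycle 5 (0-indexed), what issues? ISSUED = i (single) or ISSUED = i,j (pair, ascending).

ISSUED = 8,9

c0: i0 st  no-port MEM/MEM
c1: i1,i2 st/add  dual
c2: i3,i4 ld/mulh  dual
c3: i5 and  RAW r7
c4: i6,i7 bne/and  dual
c5: i8,i9 or/bne  dual
c6: i10 mul  tail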